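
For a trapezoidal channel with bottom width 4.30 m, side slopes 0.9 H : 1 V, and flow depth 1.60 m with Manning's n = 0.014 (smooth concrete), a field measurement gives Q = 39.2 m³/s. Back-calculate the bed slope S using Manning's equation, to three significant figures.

A = (b + z·y)·y = (4.30 + 0.9×1.60)×1.60 = 9.184 m²
P = b + 2y√(1+z²) = 4.30 + 2×1.60×√(1+0.9²) = 8.605 m
R = A/P = 9.184/8.605 = 1.067 m
S = (Q·n / (1·A·R^(2/3)))² = (39.2×0.014 / (1×9.184×1.044))² = 0.003274

0.00327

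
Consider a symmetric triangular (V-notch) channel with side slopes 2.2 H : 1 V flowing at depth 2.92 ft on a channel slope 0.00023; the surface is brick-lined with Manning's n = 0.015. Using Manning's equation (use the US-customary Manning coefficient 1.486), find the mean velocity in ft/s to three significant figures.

A = z·y² = 2.2×2.92² = 18.76 ft²
P = 2y√(1+z²) = 2×2.92×√(1+2.2²) = 14.11 ft
R = A/P = 18.76/14.11 = 1.329 ft
Q = (1.486/n)·A·R^(2/3)·S^(1/2) = (1.486/0.015) × 18.76 × 1.329^(2/3) × 0.00023^(1/2) = 34.07 ft³/s
V = Q/A = 34.07/18.76 = 1.816 ft/s

1.82 ft/s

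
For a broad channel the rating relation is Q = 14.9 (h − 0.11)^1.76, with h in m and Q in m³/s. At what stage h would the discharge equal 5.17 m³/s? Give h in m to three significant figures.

0.658 m

h − h₀ = (Q/C)^(1/b) = (5.17/14.9)^(1/1.76) = 0.5480 m
h = 0.11 + 0.5480 = 0.6580 m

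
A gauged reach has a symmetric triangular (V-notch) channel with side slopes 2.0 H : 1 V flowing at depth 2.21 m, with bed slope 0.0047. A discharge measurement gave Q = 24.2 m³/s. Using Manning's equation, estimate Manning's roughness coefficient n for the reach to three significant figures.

0.0275

A = z·y² = 2.0×2.21² = 9.768 m²
P = 2y√(1+z²) = 2×2.21×√(1+2.0²) = 9.883 m
R = A/P = 9.768/9.883 = 0.9883 m
n = (1/Q)·A·R^(2/3)·S^(1/2) = (1/24.2) × 9.768 × 0.9922 × 0.06856 = 0.02746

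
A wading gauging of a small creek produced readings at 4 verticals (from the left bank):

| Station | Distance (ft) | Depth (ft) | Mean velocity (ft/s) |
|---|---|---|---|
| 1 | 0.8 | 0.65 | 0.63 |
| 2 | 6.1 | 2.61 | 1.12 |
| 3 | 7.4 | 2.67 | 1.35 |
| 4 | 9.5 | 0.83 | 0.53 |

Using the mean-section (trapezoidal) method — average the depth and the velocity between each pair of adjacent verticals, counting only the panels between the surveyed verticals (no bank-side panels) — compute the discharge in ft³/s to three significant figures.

Panel 1-2: Δb = 5.3 ft, d̄ = (0.65+2.61)/2 = 1.63, v̄ = (0.63+1.12)/2 = 0.875 → q = 5.3×1.63×0.875 = 7.559 ft³/s
Panel 2-3: Δb = 1.3 ft, d̄ = (2.61+2.67)/2 = 2.64, v̄ = (1.12+1.35)/2 = 1.235 → q = 1.3×2.64×1.235 = 4.239 ft³/s
Panel 3-4: Δb = 2.1 ft, d̄ = (2.67+0.83)/2 = 1.75, v̄ = (1.35+0.53)/2 = 0.94 → q = 2.1×1.75×0.94 = 3.455 ft³/s
Q = Σ q = 15.25 ft³/s

15.3 ft³/s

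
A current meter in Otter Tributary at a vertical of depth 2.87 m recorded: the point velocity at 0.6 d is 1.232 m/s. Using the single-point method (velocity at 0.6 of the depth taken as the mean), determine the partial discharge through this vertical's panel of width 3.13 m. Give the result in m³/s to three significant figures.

v̄ = v₀.₆ = 1.232 m/s
q = v̄ × d × w = 1.232 × 2.87 × 3.13 = 11.07 m³/s

11.1 m³/s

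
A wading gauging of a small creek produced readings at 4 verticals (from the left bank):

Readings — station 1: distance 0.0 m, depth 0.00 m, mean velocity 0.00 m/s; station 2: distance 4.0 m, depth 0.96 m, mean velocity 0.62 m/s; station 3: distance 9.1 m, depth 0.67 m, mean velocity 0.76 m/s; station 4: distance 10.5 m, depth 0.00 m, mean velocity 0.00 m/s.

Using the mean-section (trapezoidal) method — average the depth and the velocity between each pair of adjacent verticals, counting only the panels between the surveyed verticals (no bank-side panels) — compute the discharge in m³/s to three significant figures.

Panel 1-2: Δb = 4 m, d̄ = (0.00+0.96)/2 = 0.48, v̄ = (0.00+0.62)/2 = 0.31 → q = 4×0.48×0.31 = 0.5952 m³/s
Panel 2-3: Δb = 5.1 m, d̄ = (0.96+0.67)/2 = 0.815, v̄ = (0.62+0.76)/2 = 0.69 → q = 5.1×0.815×0.69 = 2.868 m³/s
Panel 3-4: Δb = 1.4 m, d̄ = (0.67+0.00)/2 = 0.335, v̄ = (0.76+0.00)/2 = 0.38 → q = 1.4×0.335×0.38 = 0.1782 m³/s
Q = Σ q = 3.641 m³/s

3.64 m³/s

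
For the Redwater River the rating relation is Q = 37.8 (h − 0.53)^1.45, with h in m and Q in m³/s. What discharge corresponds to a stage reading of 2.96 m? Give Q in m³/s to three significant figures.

Q = 37.8 × (2.96 − 0.53)^1.45 = 37.8 × 2.43^1.45 = 137.0 m³/s

137 m³/s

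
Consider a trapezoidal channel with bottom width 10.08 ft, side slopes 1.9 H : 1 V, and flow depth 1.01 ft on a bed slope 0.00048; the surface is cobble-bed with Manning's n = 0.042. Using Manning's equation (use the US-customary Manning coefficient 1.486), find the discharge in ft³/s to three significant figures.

A = (b + z·y)·y = (10.08 + 1.9×1.01)×1.01 = 12.12 ft²
P = b + 2y√(1+z²) = 10.08 + 2×1.01×√(1+1.9²) = 14.42 ft
R = A/P = 12.12/14.42 = 0.8406 ft
Q = (1.486/n)·A·R^(2/3)·S^(1/2) = (1.486/0.042) × 12.12 × 0.8406^(2/3) × 0.00048^(1/2) = 8.367 ft³/s

8.37 ft³/s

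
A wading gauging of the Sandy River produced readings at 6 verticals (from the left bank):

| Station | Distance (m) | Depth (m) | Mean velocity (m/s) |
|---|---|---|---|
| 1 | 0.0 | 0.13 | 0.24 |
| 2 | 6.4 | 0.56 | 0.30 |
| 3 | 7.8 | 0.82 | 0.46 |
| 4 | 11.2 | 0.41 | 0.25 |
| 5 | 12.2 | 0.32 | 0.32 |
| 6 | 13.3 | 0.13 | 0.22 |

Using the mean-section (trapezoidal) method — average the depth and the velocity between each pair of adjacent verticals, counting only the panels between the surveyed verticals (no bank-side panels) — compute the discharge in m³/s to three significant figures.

1.88 m³/s

Panel 1-2: Δb = 6.4 m, d̄ = (0.13+0.56)/2 = 0.345, v̄ = (0.24+0.30)/2 = 0.27 → q = 6.4×0.345×0.27 = 0.5962 m³/s
Panel 2-3: Δb = 1.4 m, d̄ = (0.56+0.82)/2 = 0.69, v̄ = (0.30+0.46)/2 = 0.38 → q = 1.4×0.69×0.38 = 0.3671 m³/s
Panel 3-4: Δb = 3.4 m, d̄ = (0.82+0.41)/2 = 0.615, v̄ = (0.46+0.25)/2 = 0.355 → q = 3.4×0.615×0.355 = 0.7423 m³/s
Panel 4-5: Δb = 1 m, d̄ = (0.41+0.32)/2 = 0.365, v̄ = (0.25+0.32)/2 = 0.285 → q = 1×0.365×0.285 = 0.1040 m³/s
Panel 5-6: Δb = 1.1 m, d̄ = (0.32+0.13)/2 = 0.225, v̄ = (0.32+0.22)/2 = 0.27 → q = 1.1×0.225×0.27 = 0.06683 m³/s
Q = Σ q = 1.876 m³/s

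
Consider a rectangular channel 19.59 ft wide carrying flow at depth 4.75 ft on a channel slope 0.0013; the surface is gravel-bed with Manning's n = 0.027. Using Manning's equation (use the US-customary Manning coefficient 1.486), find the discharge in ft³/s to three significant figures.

401 ft³/s

A = b·y = 19.59 × 4.75 = 93.05 ft²
P = b + 2y = 19.59 + 2×4.75 = 29.09 ft
R = A/P = 93.05/29.09 = 3.199 ft
Q = (1.486/n)·A·R^(2/3)·S^(1/2) = (1.486/0.027) × 93.05 × 3.199^(2/3) × 0.0013^(1/2) = 400.9 ft³/s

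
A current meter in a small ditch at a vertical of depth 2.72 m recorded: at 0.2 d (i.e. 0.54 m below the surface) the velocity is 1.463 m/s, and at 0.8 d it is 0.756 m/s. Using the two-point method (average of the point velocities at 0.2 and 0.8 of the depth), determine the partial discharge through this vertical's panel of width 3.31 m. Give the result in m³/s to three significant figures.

v̄ = (1.463 + 0.756) / 2 = 1.110 m/s
q = v̄ × d × w = 1.110 × 2.72 × 3.31 = 9.989 m³/s

9.99 m³/s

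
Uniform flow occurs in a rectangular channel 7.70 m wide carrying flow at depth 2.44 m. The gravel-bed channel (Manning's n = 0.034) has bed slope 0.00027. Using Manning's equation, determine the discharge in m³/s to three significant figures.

11.9 m³/s

A = b·y = 7.70 × 2.44 = 18.79 m²
P = b + 2y = 7.70 + 2×2.44 = 12.58 m
R = A/P = 18.79/12.58 = 1.493 m
Q = (1/n)·A·R^(2/3)·S^(1/2) = (1/0.034) × 18.79 × 1.493^(2/3) × 0.00027^(1/2) = 11.86 m³/s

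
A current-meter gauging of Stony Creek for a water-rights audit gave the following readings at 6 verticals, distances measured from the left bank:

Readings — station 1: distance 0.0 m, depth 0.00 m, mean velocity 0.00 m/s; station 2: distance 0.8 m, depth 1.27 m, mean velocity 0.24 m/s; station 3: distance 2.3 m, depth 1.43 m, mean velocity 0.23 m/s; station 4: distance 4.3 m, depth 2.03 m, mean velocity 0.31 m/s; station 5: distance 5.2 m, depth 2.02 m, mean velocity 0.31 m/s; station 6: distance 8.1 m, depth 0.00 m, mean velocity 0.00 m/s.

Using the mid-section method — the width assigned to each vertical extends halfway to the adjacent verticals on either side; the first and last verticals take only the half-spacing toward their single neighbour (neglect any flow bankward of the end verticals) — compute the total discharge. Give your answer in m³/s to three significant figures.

w_2 = (2.3 − 0.0)/2 = 1.15 m; q_2 = 0.24 × 1.27 × 1.15 = 0.3505 m³/s
w_3 = (4.3 − 0.8)/2 = 1.75 m; q_3 = 0.23 × 1.43 × 1.75 = 0.5756 m³/s
w_4 = (5.2 − 2.3)/2 = 1.45 m; q_4 = 0.31 × 2.03 × 1.45 = 0.9125 m³/s
w_5 = (8.1 − 4.3)/2 = 1.9 m; q_5 = 0.31 × 2.02 × 1.9 = 1.190 m³/s
Stations 1, 6 contribute zero (depth or velocity is 0).
Q = Σ qᵢ = 3.028 m³/s

3.03 m³/s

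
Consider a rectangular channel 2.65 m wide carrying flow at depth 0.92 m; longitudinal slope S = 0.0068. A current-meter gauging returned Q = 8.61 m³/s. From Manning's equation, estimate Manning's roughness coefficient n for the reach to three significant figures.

A = b·y = 2.65 × 0.92 = 2.438 m²
P = b + 2y = 2.65 + 2×0.92 = 4.490 m
R = A/P = 2.438/4.490 = 0.5430 m
n = (1/Q)·A·R^(2/3)·S^(1/2) = (1/8.61) × 2.438 × 0.6656 × 0.08246 = 0.01554

0.0155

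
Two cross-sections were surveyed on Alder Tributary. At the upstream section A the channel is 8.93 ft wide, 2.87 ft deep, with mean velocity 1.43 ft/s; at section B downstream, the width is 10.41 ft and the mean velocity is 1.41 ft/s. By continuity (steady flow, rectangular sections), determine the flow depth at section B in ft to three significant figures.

2.50 ft

Q = A₁V₁ = (8.93×2.87) × 1.43 = 36.65 ft³/s
d₂ = Q/(b₂ V₂) = 36.65/(10.41×1.41) = 2.497 ft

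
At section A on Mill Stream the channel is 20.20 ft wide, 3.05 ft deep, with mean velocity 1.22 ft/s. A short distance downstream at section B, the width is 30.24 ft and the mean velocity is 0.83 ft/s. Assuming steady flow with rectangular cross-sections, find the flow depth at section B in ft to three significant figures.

2.99 ft

Q = A₁V₁ = (20.20×3.05) × 1.22 = 75.16 ft³/s
d₂ = Q/(b₂ V₂) = 75.16/(30.24×0.83) = 2.995 ft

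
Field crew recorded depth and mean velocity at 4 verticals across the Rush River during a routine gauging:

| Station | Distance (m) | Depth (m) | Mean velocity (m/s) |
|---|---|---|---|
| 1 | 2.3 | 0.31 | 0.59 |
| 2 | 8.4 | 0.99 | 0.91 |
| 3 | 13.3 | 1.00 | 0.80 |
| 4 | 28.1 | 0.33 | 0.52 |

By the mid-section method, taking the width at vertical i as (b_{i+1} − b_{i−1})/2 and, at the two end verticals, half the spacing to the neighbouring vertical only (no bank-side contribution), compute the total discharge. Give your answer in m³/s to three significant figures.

w_1 = (8.4 − 2.3)/2 = 3.05 m; q_1 = 0.59 × 0.31 × 3.05 = 0.5578 m³/s
w_2 = (13.3 − 2.3)/2 = 5.5 m; q_2 = 0.91 × 0.99 × 5.5 = 4.955 m³/s
w_3 = (28.1 − 8.4)/2 = 9.85 m; q_3 = 0.80 × 1.00 × 9.85 = 7.880 m³/s
w_4 = (28.1 − 13.3)/2 = 7.4 m; q_4 = 0.52 × 0.33 × 7.4 = 1.270 m³/s
Q = Σ qᵢ = 14.66 m³/s

14.7 m³/s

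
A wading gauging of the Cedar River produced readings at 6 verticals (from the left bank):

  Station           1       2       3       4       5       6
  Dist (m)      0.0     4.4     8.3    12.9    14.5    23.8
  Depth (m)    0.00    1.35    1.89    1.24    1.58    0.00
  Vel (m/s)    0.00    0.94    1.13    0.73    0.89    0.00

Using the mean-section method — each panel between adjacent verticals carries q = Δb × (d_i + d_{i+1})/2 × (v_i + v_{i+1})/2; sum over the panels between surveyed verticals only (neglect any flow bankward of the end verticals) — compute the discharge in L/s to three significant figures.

19700 L/s

Panel 1-2: Δb = 4.4 m, d̄ = (0.00+1.35)/2 = 0.675, v̄ = (0.00+0.94)/2 = 0.47 → q = 4.4×0.675×0.47 = 1.396 m³/s
Panel 2-3: Δb = 3.9 m, d̄ = (1.35+1.89)/2 = 1.62, v̄ = (0.94+1.13)/2 = 1.035 → q = 3.9×1.62×1.035 = 6.539 m³/s
Panel 3-4: Δb = 4.6 m, d̄ = (1.89+1.24)/2 = 1.565, v̄ = (1.13+0.73)/2 = 0.93 → q = 4.6×1.565×0.93 = 6.695 m³/s
Panel 4-5: Δb = 1.6 m, d̄ = (1.24+1.58)/2 = 1.41, v̄ = (0.73+0.89)/2 = 0.81 → q = 1.6×1.41×0.81 = 1.827 m³/s
Panel 5-6: Δb = 9.3 m, d̄ = (1.58+0.00)/2 = 0.79, v̄ = (0.89+0.00)/2 = 0.445 → q = 9.3×0.79×0.445 = 3.269 m³/s
Q = Σ q = 19.73 m³/s
= 19.73 × 1000 = 19730 L/s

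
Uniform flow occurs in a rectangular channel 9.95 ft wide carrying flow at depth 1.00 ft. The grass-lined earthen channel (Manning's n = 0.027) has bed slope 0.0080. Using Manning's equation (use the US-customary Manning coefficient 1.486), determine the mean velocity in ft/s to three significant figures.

4.36 ft/s

A = b·y = 9.95 × 1.00 = 9.950 ft²
P = b + 2y = 9.95 + 2×1.00 = 11.95 ft
R = A/P = 9.950/11.95 = 0.8326 ft
Q = (1.486/n)·A·R^(2/3)·S^(1/2) = (1.486/0.027) × 9.950 × 0.8326^(2/3) × 0.0080^(1/2) = 43.35 ft³/s
V = Q/A = 43.35/9.950 = 4.357 ft/s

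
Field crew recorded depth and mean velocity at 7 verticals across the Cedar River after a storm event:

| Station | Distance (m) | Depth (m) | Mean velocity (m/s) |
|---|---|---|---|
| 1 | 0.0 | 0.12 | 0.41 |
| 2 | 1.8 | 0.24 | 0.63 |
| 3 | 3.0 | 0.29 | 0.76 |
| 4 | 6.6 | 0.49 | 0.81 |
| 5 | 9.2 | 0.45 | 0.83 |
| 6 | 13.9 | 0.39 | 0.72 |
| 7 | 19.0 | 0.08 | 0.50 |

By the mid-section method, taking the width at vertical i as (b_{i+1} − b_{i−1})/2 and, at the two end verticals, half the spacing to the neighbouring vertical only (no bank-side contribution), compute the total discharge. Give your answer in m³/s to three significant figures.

4.87 m³/s

w_1 = (1.8 − 0.0)/2 = 0.9 m; q_1 = 0.41 × 0.12 × 0.9 = 0.04428 m³/s
w_2 = (3.0 − 0.0)/2 = 1.5 m; q_2 = 0.63 × 0.24 × 1.5 = 0.2268 m³/s
w_3 = (6.6 − 1.8)/2 = 2.4 m; q_3 = 0.76 × 0.29 × 2.4 = 0.5290 m³/s
w_4 = (9.2 − 3.0)/2 = 3.1 m; q_4 = 0.81 × 0.49 × 3.1 = 1.230 m³/s
w_5 = (13.9 − 6.6)/2 = 3.65 m; q_5 = 0.83 × 0.45 × 3.65 = 1.363 m³/s
w_6 = (19.0 − 9.2)/2 = 4.9 m; q_6 = 0.72 × 0.39 × 4.9 = 1.376 m³/s
w_7 = (19.0 − 13.9)/2 = 2.55 m; q_7 = 0.50 × 0.08 × 2.55 = 0.1020 m³/s
Q = Σ qᵢ = 4.872 m³/s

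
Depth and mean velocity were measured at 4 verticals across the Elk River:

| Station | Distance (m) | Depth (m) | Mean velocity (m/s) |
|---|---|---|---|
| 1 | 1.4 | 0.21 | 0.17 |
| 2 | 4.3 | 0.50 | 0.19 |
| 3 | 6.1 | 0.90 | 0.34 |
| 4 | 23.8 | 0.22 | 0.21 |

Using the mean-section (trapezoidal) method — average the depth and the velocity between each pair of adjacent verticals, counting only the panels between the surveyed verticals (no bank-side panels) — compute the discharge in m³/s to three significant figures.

Panel 1-2: Δb = 2.9 m, d̄ = (0.21+0.50)/2 = 0.355, v̄ = (0.17+0.19)/2 = 0.18 → q = 2.9×0.355×0.18 = 0.1853 m³/s
Panel 2-3: Δb = 1.8 m, d̄ = (0.50+0.90)/2 = 0.7, v̄ = (0.19+0.34)/2 = 0.265 → q = 1.8×0.7×0.265 = 0.3339 m³/s
Panel 3-4: Δb = 17.7 m, d̄ = (0.90+0.22)/2 = 0.56, v̄ = (0.34+0.21)/2 = 0.275 → q = 17.7×0.56×0.275 = 2.726 m³/s
Q = Σ q = 3.245 m³/s

3.25 m³/s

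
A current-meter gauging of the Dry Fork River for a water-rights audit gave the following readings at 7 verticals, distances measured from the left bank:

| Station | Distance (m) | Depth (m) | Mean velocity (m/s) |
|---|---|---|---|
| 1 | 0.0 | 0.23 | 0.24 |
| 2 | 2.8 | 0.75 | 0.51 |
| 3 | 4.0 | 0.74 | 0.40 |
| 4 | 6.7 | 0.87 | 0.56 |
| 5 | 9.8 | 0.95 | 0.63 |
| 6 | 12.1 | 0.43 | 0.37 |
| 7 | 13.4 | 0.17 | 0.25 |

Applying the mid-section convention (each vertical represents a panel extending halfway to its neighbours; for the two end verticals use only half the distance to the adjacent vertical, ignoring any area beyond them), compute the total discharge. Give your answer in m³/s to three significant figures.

4.76 m³/s

w_1 = (2.8 − 0.0)/2 = 1.4 m; q_1 = 0.24 × 0.23 × 1.4 = 0.07728 m³/s
w_2 = (4.0 − 0.0)/2 = 2 m; q_2 = 0.51 × 0.75 × 2 = 0.7650 m³/s
w_3 = (6.7 − 2.8)/2 = 1.95 m; q_3 = 0.40 × 0.74 × 1.95 = 0.5772 m³/s
w_4 = (9.8 − 4.0)/2 = 2.9 m; q_4 = 0.56 × 0.87 × 2.9 = 1.413 m³/s
w_5 = (12.1 − 6.7)/2 = 2.7 m; q_5 = 0.63 × 0.95 × 2.7 = 1.616 m³/s
w_6 = (13.4 − 9.8)/2 = 1.8 m; q_6 = 0.37 × 0.43 × 1.8 = 0.2864 m³/s
w_7 = (13.4 − 12.1)/2 = 0.65 m; q_7 = 0.25 × 0.17 × 0.65 = 0.02763 m³/s
Q = Σ qᵢ = 4.762 m³/s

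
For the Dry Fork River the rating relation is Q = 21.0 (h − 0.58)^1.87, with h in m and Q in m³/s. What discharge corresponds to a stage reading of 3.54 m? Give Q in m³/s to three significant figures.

160 m³/s

Q = 21.0 × (3.54 − 0.58)^1.87 = 21.0 × 2.96^1.87 = 159.8 m³/s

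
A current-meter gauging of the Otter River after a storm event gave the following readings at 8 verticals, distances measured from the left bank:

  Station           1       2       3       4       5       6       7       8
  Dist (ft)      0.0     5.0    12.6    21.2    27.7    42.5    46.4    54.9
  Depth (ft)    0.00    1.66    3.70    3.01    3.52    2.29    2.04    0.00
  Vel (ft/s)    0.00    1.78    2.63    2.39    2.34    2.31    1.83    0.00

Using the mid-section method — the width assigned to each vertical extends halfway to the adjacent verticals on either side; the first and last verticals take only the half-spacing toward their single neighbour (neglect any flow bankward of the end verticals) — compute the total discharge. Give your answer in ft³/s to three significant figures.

312 ft³/s

w_2 = (12.6 − 0.0)/2 = 6.3 ft; q_2 = 1.78 × 1.66 × 6.3 = 18.62 ft³/s
w_3 = (21.2 − 5.0)/2 = 8.1 ft; q_3 = 2.63 × 3.70 × 8.1 = 78.82 ft³/s
w_4 = (27.7 − 12.6)/2 = 7.55 ft; q_4 = 2.39 × 3.01 × 7.55 = 54.31 ft³/s
w_5 = (42.5 − 21.2)/2 = 10.65 ft; q_5 = 2.34 × 3.52 × 10.65 = 87.72 ft³/s
w_6 = (46.4 − 27.7)/2 = 9.35 ft; q_6 = 2.31 × 2.29 × 9.35 = 49.46 ft³/s
w_7 = (54.9 − 42.5)/2 = 6.2 ft; q_7 = 1.83 × 2.04 × 6.2 = 23.15 ft³/s
Stations 1, 8 contribute zero (depth or velocity is 0).
Q = Σ qᵢ = 312.1 ft³/s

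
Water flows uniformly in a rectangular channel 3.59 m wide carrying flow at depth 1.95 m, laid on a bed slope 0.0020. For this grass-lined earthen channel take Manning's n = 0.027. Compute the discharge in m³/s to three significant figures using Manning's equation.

A = b·y = 3.59 × 1.95 = 7.001 m²
P = b + 2y = 3.59 + 2×1.95 = 7.490 m
R = A/P = 7.001/7.490 = 0.9346 m
Q = (1/n)·A·R^(2/3)·S^(1/2) = (1/0.027) × 7.001 × 0.9346^(2/3) × 0.0020^(1/2) = 11.08 m³/s

11.1 m³/s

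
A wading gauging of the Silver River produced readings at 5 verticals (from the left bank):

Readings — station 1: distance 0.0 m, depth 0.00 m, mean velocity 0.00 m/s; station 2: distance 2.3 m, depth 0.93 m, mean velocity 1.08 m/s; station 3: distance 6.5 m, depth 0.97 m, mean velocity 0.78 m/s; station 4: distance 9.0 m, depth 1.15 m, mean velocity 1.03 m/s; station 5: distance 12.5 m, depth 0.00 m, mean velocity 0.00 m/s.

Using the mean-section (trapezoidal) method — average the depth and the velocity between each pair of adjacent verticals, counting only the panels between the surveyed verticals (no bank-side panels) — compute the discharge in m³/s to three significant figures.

7.72 m³/s

Panel 1-2: Δb = 2.3 m, d̄ = (0.00+0.93)/2 = 0.465, v̄ = (0.00+1.08)/2 = 0.54 → q = 2.3×0.465×0.54 = 0.5775 m³/s
Panel 2-3: Δb = 4.2 m, d̄ = (0.93+0.97)/2 = 0.95, v̄ = (1.08+0.78)/2 = 0.93 → q = 4.2×0.95×0.93 = 3.711 m³/s
Panel 3-4: Δb = 2.5 m, d̄ = (0.97+1.15)/2 = 1.06, v̄ = (0.78+1.03)/2 = 0.905 → q = 2.5×1.06×0.905 = 2.398 m³/s
Panel 4-5: Δb = 3.5 m, d̄ = (1.15+0.00)/2 = 0.575, v̄ = (1.03+0.00)/2 = 0.515 → q = 3.5×0.575×0.515 = 1.036 m³/s
Q = Σ q = 7.723 m³/s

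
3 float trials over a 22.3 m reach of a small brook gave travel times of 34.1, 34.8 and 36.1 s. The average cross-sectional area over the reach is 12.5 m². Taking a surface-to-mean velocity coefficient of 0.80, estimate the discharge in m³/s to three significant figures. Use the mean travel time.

t̄ = (34.1 + 34.8 + 36.1) / 3 = 35 s
v_surface = L / t̄ = 22.3 / 35 = 0.6371 m/s
v_mean = 0.80 × 0.6371 = 0.5097 m/s
Q = A × v_mean = 12.5 × 0.5097 = 6.371 m³/s

6.37 m³/s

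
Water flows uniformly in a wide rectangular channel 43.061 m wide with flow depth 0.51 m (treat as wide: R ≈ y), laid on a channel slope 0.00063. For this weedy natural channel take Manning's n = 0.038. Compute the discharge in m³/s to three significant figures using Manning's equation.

A = b·y = 43.061 × 0.51 = 21.96 m²
Wide channel: R ≈ y = 0.51 m
Q = (1/n)·A·R^(2/3)·S^(1/2) = (1/0.038) × 21.96 × 0.5100^(2/3) × 0.00063^(1/2) = 9.260 m³/s

9.26 m³/s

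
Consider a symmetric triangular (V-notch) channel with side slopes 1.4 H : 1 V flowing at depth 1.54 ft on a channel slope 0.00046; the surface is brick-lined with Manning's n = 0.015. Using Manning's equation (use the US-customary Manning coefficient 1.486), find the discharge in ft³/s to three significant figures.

A = z·y² = 1.4×1.54² = 3.320 ft²
P = 2y√(1+z²) = 2×1.54×√(1+1.4²) = 5.299 ft
R = A/P = 3.320/5.299 = 0.6266 ft
Q = (1.486/n)·A·R^(2/3)·S^(1/2) = (1.486/0.015) × 3.320 × 0.6266^(2/3) × 0.00046^(1/2) = 5.166 ft³/s

5.17 ft³/s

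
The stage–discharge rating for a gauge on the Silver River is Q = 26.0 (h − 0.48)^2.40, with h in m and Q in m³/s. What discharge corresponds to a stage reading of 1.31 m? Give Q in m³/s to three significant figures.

Q = 26.0 × (1.31 − 0.48)^2.40 = 26.0 × 0.83^2.40 = 16.62 m³/s

16.6 m³/s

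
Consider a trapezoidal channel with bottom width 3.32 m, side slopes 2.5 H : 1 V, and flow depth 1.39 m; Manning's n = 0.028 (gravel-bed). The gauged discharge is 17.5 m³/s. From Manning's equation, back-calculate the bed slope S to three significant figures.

A = (b + z·y)·y = (3.32 + 2.5×1.39)×1.39 = 9.445 m²
P = b + 2y√(1+z²) = 3.32 + 2×1.39×√(1+2.5²) = 10.81 m
R = A/P = 9.445/10.81 = 0.8741 m
S = (Q·n / (1·A·R^(2/3)))² = (17.5×0.028 / (1×9.445×0.9142))² = 0.003220

0.00322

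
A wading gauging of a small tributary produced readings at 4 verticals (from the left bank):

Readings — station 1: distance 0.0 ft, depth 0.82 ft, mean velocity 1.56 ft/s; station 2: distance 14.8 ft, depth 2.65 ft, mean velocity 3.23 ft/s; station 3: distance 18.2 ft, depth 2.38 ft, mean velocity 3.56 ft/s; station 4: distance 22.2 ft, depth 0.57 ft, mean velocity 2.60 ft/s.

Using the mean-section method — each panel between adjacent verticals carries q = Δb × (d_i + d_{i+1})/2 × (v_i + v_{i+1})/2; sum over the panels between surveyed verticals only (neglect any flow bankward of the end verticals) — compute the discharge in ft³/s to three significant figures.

109 ft³/s

Panel 1-2: Δb = 14.8 ft, d̄ = (0.82+2.65)/2 = 1.735, v̄ = (1.56+3.23)/2 = 2.395 → q = 14.8×1.735×2.395 = 61.50 ft³/s
Panel 2-3: Δb = 3.4 ft, d̄ = (2.65+2.38)/2 = 2.515, v̄ = (3.23+3.56)/2 = 3.395 → q = 3.4×2.515×3.395 = 29.03 ft³/s
Panel 3-4: Δb = 4 ft, d̄ = (2.38+0.57)/2 = 1.475, v̄ = (3.56+2.60)/2 = 3.08 → q = 4×1.475×3.08 = 18.17 ft³/s
Q = Σ q = 108.7 ft³/s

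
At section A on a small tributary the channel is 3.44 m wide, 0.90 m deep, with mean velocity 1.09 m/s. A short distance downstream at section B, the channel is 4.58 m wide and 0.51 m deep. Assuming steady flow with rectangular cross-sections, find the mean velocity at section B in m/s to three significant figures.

1.44 m/s

Q = A₁V₁ = (3.44×0.90) × 1.09 = 3.375 m³/s
A₂ = 4.58 × 0.51 = 2.336 m²
V₂ = Q/A₂ = 3.375/2.336 = 1.445 m/s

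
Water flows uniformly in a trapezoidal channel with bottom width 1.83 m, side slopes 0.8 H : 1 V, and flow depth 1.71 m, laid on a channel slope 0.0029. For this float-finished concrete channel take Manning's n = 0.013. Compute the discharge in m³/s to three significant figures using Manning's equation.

20.8 m³/s

A = (b + z·y)·y = (1.83 + 0.8×1.71)×1.71 = 5.469 m²
P = b + 2y√(1+z²) = 1.83 + 2×1.71×√(1+0.8²) = 6.210 m
R = A/P = 5.469/6.210 = 0.8806 m
Q = (1/n)·A·R^(2/3)·S^(1/2) = (1/0.013) × 5.469 × 0.8806^(2/3) × 0.0029^(1/2) = 20.81 m³/s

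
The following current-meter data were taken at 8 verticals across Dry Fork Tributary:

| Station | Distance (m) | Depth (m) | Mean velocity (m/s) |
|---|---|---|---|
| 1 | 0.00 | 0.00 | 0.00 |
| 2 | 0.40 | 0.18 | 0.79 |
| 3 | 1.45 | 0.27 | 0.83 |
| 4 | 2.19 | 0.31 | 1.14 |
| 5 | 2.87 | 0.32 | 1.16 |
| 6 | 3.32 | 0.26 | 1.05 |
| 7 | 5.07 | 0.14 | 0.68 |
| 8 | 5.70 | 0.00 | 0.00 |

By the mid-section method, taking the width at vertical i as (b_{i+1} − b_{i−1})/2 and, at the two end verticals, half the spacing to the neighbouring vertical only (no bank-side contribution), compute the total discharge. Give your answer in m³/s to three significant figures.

w_2 = (1.45 − 0.00)/2 = 0.725 m; q_2 = 0.79 × 0.18 × 0.725 = 0.1031 m³/s
w_3 = (2.19 − 0.40)/2 = 0.895 m; q_3 = 0.83 × 0.27 × 0.895 = 0.2006 m³/s
w_4 = (2.87 − 1.45)/2 = 0.71 m; q_4 = 1.14 × 0.31 × 0.71 = 0.2509 m³/s
w_5 = (3.32 − 2.19)/2 = 0.565 m; q_5 = 1.16 × 0.32 × 0.565 = 0.2097 m³/s
w_6 = (5.07 − 2.87)/2 = 1.1 m; q_6 = 1.05 × 0.26 × 1.1 = 0.3003 m³/s
w_7 = (5.70 − 3.32)/2 = 1.19 m; q_7 = 0.68 × 0.14 × 1.19 = 0.1133 m³/s
Stations 1, 8 contribute zero (depth or velocity is 0).
Q = Σ qᵢ = 1.178 m³/s

1.18 m³/s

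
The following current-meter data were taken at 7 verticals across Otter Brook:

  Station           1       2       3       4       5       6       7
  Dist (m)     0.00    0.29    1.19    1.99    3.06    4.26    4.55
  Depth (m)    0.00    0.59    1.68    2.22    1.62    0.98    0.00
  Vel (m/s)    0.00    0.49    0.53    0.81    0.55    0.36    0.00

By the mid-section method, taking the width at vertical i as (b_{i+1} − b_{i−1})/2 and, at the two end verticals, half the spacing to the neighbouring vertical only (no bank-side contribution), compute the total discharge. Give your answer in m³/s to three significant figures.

3.88 m³/s

w_2 = (1.19 − 0.00)/2 = 0.595 m; q_2 = 0.49 × 0.59 × 0.595 = 0.1720 m³/s
w_3 = (1.99 − 0.29)/2 = 0.85 m; q_3 = 0.53 × 1.68 × 0.85 = 0.7568 m³/s
w_4 = (3.06 − 1.19)/2 = 0.935 m; q_4 = 0.81 × 2.22 × 0.935 = 1.681 m³/s
w_5 = (4.26 − 1.99)/2 = 1.135 m; q_5 = 0.55 × 1.62 × 1.135 = 1.011 m³/s
w_6 = (4.55 − 3.06)/2 = 0.745 m; q_6 = 0.36 × 0.98 × 0.745 = 0.2628 m³/s
Stations 1, 7 contribute zero (depth or velocity is 0).
Q = Σ qᵢ = 3.884 m³/s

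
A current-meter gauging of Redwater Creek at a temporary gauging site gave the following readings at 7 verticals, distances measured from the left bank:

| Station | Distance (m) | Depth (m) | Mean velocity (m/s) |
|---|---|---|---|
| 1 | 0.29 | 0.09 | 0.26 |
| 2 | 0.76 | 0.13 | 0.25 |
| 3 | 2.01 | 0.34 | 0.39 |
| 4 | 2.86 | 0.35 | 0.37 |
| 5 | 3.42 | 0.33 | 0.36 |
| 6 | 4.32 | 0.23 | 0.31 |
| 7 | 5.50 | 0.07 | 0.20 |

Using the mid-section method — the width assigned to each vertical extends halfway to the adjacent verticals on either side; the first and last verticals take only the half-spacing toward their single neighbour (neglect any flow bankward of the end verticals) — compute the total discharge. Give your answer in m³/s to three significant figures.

w_1 = (0.76 − 0.29)/2 = 0.235 m; q_1 = 0.26 × 0.09 × 0.235 = 0.005499 m³/s
w_2 = (2.01 − 0.29)/2 = 0.86 m; q_2 = 0.25 × 0.13 × 0.86 = 0.02795 m³/s
w_3 = (2.86 − 0.76)/2 = 1.05 m; q_3 = 0.39 × 0.34 × 1.05 = 0.1392 m³/s
w_4 = (3.42 − 2.01)/2 = 0.705 m; q_4 = 0.37 × 0.35 × 0.705 = 0.09130 m³/s
w_5 = (4.32 − 2.86)/2 = 0.73 m; q_5 = 0.36 × 0.33 × 0.73 = 0.08672 m³/s
w_6 = (5.50 − 3.42)/2 = 1.04 m; q_6 = 0.31 × 0.23 × 1.04 = 0.07415 m³/s
w_7 = (5.50 − 4.32)/2 = 0.59 m; q_7 = 0.20 × 0.07 × 0.59 = 0.008260 m³/s
Q = Σ qᵢ = 0.4331 m³/s

0.433 m³/s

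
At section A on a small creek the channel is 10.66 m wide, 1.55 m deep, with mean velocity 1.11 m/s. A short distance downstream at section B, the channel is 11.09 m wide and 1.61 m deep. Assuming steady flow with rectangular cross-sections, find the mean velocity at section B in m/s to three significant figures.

1.03 m/s

Q = A₁V₁ = (10.66×1.55) × 1.11 = 18.34 m³/s
A₂ = 11.09 × 1.61 = 17.85 m²
V₂ = Q/A₂ = 18.34/17.85 = 1.027 m/s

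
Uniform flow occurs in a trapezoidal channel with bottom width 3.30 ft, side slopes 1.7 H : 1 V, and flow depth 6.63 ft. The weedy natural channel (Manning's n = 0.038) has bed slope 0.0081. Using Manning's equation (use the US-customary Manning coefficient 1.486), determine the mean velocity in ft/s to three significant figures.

7.77 ft/s

A = (b + z·y)·y = (3.30 + 1.7×6.63)×6.63 = 96.61 ft²
P = b + 2y√(1+z²) = 3.30 + 2×6.63×√(1+1.7²) = 29.45 ft
R = A/P = 96.61/29.45 = 3.280 ft
Q = (1.486/n)·A·R^(2/3)·S^(1/2) = (1.486/0.038) × 96.61 × 3.280^(2/3) × 0.0081^(1/2) = 750.6 ft³/s
V = Q/A = 750.6/96.61 = 7.770 ft/s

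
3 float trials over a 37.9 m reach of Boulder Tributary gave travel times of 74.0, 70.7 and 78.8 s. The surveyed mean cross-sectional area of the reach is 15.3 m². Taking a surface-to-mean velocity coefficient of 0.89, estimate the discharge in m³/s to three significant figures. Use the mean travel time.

t̄ = (74.0 + 70.7 + 78.8) / 3 = 74.5 s
v_surface = L / t̄ = 37.9 / 74.5 = 0.5087 m/s
v_mean = 0.89 × 0.5087 = 0.4528 m/s
Q = A × v_mean = 15.3 × 0.4528 = 6.927 m³/s

6.93 m³/s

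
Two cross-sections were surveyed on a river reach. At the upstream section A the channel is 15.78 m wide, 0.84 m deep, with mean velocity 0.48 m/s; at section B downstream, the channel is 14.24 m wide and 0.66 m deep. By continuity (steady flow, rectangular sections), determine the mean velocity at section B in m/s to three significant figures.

Q = A₁V₁ = (15.78×0.84) × 0.48 = 6.362 m³/s
A₂ = 14.24 × 0.66 = 9.398 m²
V₂ = Q/A₂ = 6.362/9.398 = 0.6770 m/s

0.677 m/s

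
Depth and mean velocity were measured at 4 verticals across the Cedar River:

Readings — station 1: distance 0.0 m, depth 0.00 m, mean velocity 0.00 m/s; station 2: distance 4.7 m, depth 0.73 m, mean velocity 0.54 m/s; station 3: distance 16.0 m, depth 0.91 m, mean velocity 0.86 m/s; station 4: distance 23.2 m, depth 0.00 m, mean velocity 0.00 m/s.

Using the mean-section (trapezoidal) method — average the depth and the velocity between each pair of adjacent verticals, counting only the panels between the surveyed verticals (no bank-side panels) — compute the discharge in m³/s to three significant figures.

Panel 1-2: Δb = 4.7 m, d̄ = (0.00+0.73)/2 = 0.365, v̄ = (0.00+0.54)/2 = 0.27 → q = 4.7×0.365×0.27 = 0.4632 m³/s
Panel 2-3: Δb = 11.3 m, d̄ = (0.73+0.91)/2 = 0.82, v̄ = (0.54+0.86)/2 = 0.7 → q = 11.3×0.82×0.7 = 6.486 m³/s
Panel 3-4: Δb = 7.2 m, d̄ = (0.91+0.00)/2 = 0.455, v̄ = (0.86+0.00)/2 = 0.43 → q = 7.2×0.455×0.43 = 1.409 m³/s
Q = Σ q = 8.358 m³/s

8.36 m³/s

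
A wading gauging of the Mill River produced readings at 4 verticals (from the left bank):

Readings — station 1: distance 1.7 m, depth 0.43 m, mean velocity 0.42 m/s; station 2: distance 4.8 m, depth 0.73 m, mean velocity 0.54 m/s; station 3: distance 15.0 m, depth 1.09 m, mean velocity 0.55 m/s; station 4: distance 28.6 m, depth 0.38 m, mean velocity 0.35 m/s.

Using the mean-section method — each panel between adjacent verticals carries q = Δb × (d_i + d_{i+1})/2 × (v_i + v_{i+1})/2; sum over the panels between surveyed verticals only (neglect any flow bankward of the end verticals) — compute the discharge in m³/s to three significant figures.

10.4 m³/s

Panel 1-2: Δb = 3.1 m, d̄ = (0.43+0.73)/2 = 0.58, v̄ = (0.42+0.54)/2 = 0.48 → q = 3.1×0.58×0.48 = 0.8630 m³/s
Panel 2-3: Δb = 10.2 m, d̄ = (0.73+1.09)/2 = 0.91, v̄ = (0.54+0.55)/2 = 0.545 → q = 10.2×0.91×0.545 = 5.059 m³/s
Panel 3-4: Δb = 13.6 m, d̄ = (1.09+0.38)/2 = 0.735, v̄ = (0.55+0.35)/2 = 0.45 → q = 13.6×0.735×0.45 = 4.498 m³/s
Q = Σ q = 10.42 m³/s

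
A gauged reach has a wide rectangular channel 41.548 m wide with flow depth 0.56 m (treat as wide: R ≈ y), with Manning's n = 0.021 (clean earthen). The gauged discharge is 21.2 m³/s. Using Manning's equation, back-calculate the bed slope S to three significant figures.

0.000793

A = b·y = 41.548 × 0.56 = 23.27 m²
Wide channel: R ≈ y = 0.56 m
S = (Q·n / (1·A·R^(2/3)))² = (21.2×0.021 / (1×23.27×0.6794))² = 0.0007932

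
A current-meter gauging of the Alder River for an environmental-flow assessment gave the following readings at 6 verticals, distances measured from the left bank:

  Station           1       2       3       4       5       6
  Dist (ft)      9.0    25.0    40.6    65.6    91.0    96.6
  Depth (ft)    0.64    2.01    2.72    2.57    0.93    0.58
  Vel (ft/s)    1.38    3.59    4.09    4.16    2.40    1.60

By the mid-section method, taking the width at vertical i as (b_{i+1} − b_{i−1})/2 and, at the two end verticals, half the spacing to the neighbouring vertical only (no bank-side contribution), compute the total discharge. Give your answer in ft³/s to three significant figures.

w_1 = (25.0 − 9.0)/2 = 8 ft; q_1 = 1.38 × 0.64 × 8 = 7.066 ft³/s
w_2 = (40.6 − 9.0)/2 = 15.8 ft; q_2 = 3.59 × 2.01 × 15.8 = 114.0 ft³/s
w_3 = (65.6 − 25.0)/2 = 20.3 ft; q_3 = 4.09 × 2.72 × 20.3 = 225.8 ft³/s
w_4 = (91.0 − 40.6)/2 = 25.2 ft; q_4 = 4.16 × 2.57 × 25.2 = 269.4 ft³/s
w_5 = (96.6 − 65.6)/2 = 15.5 ft; q_5 = 2.40 × 0.93 × 15.5 = 34.60 ft³/s
w_6 = (96.6 − 91.0)/2 = 2.8 ft; q_6 = 1.60 × 0.58 × 2.8 = 2.598 ft³/s
Q = Σ qᵢ = 653.5 ft³/s

654 ft³/s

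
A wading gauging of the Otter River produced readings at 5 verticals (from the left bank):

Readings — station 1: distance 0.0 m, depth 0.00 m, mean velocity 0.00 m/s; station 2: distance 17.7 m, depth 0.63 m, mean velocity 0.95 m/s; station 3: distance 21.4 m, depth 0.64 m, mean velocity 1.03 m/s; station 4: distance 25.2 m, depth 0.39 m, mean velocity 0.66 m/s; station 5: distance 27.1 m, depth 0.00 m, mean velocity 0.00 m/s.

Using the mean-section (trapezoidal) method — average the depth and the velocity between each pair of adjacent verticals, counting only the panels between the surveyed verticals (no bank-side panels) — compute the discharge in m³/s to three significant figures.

Panel 1-2: Δb = 17.7 m, d̄ = (0.00+0.63)/2 = 0.315, v̄ = (0.00+0.95)/2 = 0.475 → q = 17.7×0.315×0.475 = 2.648 m³/s
Panel 2-3: Δb = 3.7 m, d̄ = (0.63+0.64)/2 = 0.635, v̄ = (0.95+1.03)/2 = 0.99 → q = 3.7×0.635×0.99 = 2.326 m³/s
Panel 3-4: Δb = 3.8 m, d̄ = (0.64+0.39)/2 = 0.515, v̄ = (1.03+0.66)/2 = 0.845 → q = 3.8×0.515×0.845 = 1.654 m³/s
Panel 4-5: Δb = 1.9 m, d̄ = (0.39+0.00)/2 = 0.195, v̄ = (0.66+0.00)/2 = 0.33 → q = 1.9×0.195×0.33 = 0.1223 m³/s
Q = Σ q = 6.750 m³/s

6.75 m³/s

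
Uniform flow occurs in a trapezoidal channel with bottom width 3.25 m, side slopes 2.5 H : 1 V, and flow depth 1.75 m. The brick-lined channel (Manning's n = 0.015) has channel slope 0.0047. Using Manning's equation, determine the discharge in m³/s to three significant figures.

63.1 m³/s

A = (b + z·y)·y = (3.25 + 2.5×1.75)×1.75 = 13.34 m²
P = b + 2y√(1+z²) = 3.25 + 2×1.75×√(1+2.5²) = 12.67 m
R = A/P = 13.34/12.67 = 1.053 m
Q = (1/n)·A·R^(2/3)·S^(1/2) = (1/0.015) × 13.34 × 1.053^(2/3) × 0.0047^(1/2) = 63.12 m³/s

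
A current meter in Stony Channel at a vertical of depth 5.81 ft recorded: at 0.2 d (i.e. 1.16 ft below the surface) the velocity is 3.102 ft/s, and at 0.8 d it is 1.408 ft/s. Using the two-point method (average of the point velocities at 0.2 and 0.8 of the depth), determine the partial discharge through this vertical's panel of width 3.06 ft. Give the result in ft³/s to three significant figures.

v̄ = (3.102 + 1.408) / 2 = 2.255 ft/s
q = v̄ × d × w = 2.255 × 5.81 × 3.06 = 40.09 ft³/s

40.1 ft³/s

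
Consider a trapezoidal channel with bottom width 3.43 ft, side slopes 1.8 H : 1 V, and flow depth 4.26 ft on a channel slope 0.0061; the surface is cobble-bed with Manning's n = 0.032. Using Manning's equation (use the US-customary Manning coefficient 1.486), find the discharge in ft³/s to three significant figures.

295 ft³/s

A = (b + z·y)·y = (3.43 + 1.8×4.26)×4.26 = 47.28 ft²
P = b + 2y√(1+z²) = 3.43 + 2×4.26×√(1+1.8²) = 20.97 ft
R = A/P = 47.28/20.97 = 2.254 ft
Q = (1.486/n)·A·R^(2/3)·S^(1/2) = (1.486/0.032) × 47.28 × 2.254^(2/3) × 0.0061^(1/2) = 294.8 ft³/s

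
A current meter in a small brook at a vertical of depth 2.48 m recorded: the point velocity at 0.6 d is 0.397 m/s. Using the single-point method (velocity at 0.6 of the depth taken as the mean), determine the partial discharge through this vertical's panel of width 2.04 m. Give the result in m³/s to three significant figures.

2.01 m³/s

v̄ = v₀.₆ = 0.397 m/s
q = v̄ × d × w = 0.3970 × 2.48 × 2.04 = 2.009 m³/s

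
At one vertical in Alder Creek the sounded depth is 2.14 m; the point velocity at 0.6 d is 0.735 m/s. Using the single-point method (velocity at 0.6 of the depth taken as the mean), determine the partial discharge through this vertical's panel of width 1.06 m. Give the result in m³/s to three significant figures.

1.67 m³/s

v̄ = v₀.₆ = 0.735 m/s
q = v̄ × d × w = 0.7350 × 2.14 × 1.06 = 1.667 m³/s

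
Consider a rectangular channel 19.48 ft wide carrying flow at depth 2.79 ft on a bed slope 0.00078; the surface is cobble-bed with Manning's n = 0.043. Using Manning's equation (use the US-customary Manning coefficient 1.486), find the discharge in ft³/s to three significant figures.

87.9 ft³/s

A = b·y = 19.48 × 2.79 = 54.35 ft²
P = b + 2y = 19.48 + 2×2.79 = 25.06 ft
R = A/P = 54.35/25.06 = 2.169 ft
Q = (1.486/n)·A·R^(2/3)·S^(1/2) = (1.486/0.043) × 54.35 × 2.169^(2/3) × 0.00078^(1/2) = 87.89 ft³/s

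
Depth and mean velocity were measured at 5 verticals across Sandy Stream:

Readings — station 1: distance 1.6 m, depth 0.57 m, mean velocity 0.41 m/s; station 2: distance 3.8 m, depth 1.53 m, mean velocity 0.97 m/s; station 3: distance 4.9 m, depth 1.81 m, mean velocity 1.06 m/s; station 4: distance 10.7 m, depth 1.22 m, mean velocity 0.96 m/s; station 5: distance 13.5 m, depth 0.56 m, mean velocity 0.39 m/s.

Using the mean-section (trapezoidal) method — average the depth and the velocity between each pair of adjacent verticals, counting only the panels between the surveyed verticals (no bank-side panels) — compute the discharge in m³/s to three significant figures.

Panel 1-2: Δb = 2.2 m, d̄ = (0.57+1.53)/2 = 1.05, v̄ = (0.41+0.97)/2 = 0.69 → q = 2.2×1.05×0.69 = 1.594 m³/s
Panel 2-3: Δb = 1.1 m, d̄ = (1.53+1.81)/2 = 1.67, v̄ = (0.97+1.06)/2 = 1.015 → q = 1.1×1.67×1.015 = 1.865 m³/s
Panel 3-4: Δb = 5.8 m, d̄ = (1.81+1.22)/2 = 1.515, v̄ = (1.06+0.96)/2 = 1.01 → q = 5.8×1.515×1.01 = 8.875 m³/s
Panel 4-5: Δb = 2.8 m, d̄ = (1.22+0.56)/2 = 0.89, v̄ = (0.96+0.39)/2 = 0.675 → q = 2.8×0.89×0.675 = 1.682 m³/s
Q = Σ q = 14.02 m³/s

14.0 m³/s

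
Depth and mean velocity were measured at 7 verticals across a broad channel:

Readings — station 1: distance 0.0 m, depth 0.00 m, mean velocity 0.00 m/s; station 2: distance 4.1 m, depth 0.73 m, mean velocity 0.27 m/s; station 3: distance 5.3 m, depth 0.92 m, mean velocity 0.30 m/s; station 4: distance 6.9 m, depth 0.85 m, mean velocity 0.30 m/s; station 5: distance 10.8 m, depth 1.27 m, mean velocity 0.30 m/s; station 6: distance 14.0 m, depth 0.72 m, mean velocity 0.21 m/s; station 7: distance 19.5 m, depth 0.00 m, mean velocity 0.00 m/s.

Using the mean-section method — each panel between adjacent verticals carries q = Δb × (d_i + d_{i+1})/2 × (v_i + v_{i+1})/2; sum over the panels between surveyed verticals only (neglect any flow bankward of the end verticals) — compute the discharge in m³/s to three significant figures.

Panel 1-2: Δb = 4.1 m, d̄ = (0.00+0.73)/2 = 0.365, v̄ = (0.00+0.27)/2 = 0.135 → q = 4.1×0.365×0.135 = 0.2020 m³/s
Panel 2-3: Δb = 1.2 m, d̄ = (0.73+0.92)/2 = 0.825, v̄ = (0.27+0.30)/2 = 0.285 → q = 1.2×0.825×0.285 = 0.2822 m³/s
Panel 3-4: Δb = 1.6 m, d̄ = (0.92+0.85)/2 = 0.885, v̄ = (0.30+0.30)/2 = 0.3 → q = 1.6×0.885×0.3 = 0.4248 m³/s
Panel 4-5: Δb = 3.9 m, d̄ = (0.85+1.27)/2 = 1.06, v̄ = (0.30+0.30)/2 = 0.3 → q = 3.9×1.06×0.3 = 1.240 m³/s
Panel 5-6: Δb = 3.2 m, d̄ = (1.27+0.72)/2 = 0.995, v̄ = (0.30+0.21)/2 = 0.255 → q = 3.2×0.995×0.255 = 0.8119 m³/s
Panel 6-7: Δb = 5.5 m, d̄ = (0.72+0.00)/2 = 0.36, v̄ = (0.21+0.00)/2 = 0.105 → q = 5.5×0.36×0.105 = 0.2079 m³/s
Q = Σ q = 3.169 m³/s

3.17 m³/s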